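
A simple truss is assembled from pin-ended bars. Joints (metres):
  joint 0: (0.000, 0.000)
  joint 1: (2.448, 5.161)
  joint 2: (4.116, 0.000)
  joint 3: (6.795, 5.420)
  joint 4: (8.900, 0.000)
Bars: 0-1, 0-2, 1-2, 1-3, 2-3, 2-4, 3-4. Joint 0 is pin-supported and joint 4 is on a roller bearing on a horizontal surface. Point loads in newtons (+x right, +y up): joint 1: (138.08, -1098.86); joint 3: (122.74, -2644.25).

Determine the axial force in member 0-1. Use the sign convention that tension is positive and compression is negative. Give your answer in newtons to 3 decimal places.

-1402.529

N=5 nodes, M=7 members, R=3 reactions → 2N=10, M+R=10
member 0 (0-1): L=5.7121, (cx,cy)=(0.4286,0.9035)
member 1 (0-2): L=4.1160, (cx,cy)=(1.0000,0.0000)
member 2 (1-2): L=5.4238, (cx,cy)=(0.3075,-0.9515)
member 3 (1-3): L=4.3547, (cx,cy)=(0.9982,0.0595)
member 4 (2-3): L=6.0459, (cx,cy)=(0.4431,0.8965)
member 5 (2-4): L=4.7840, (cx,cy)=(1.0000,0.0000)
member 6 (3-4): L=5.8144, (cx,cy)=(0.3620,-0.9322)
solve A·x = −loads:
  F[0-1] = -1402.5289 N (compression)
  F[0-2] = +861.8883 N (tension)
  F[1-2] = +128.1666 N (tension)
  F[1-3] = -779.9442 N (compression)
  F[2-3] = -136.0398 N (compression)
  F[2-4] = +961.5837 N (tension)
  F[3-4] = -2656.0793 N (compression)
  Rx@0 = -260.8200 N
  Ry@0 = +1267.2033 N
  Ry@4 = +2475.9067 N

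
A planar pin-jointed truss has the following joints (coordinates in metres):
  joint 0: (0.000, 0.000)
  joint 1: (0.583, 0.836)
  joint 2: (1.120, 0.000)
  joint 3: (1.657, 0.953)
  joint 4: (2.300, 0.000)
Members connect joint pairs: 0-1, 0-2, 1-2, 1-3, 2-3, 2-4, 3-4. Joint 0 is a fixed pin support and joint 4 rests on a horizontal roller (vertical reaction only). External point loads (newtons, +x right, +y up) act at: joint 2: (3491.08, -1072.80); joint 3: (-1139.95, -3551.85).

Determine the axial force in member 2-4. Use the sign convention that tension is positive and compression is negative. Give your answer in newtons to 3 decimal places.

1760.287

N=5 nodes, M=7 members, R=3 reactions → 2N=10, M+R=10
member 0 (0-1): L=1.0192, (cx,cy)=(0.5720,0.8202)
member 1 (0-2): L=1.1200, (cx,cy)=(1.0000,0.0000)
member 2 (1-2): L=0.9936, (cx,cy)=(0.5405,-0.8414)
member 3 (1-3): L=1.0804, (cx,cy)=(0.9941,0.1083)
member 4 (2-3): L=1.0939, (cx,cy)=(0.4909,0.8712)
member 5 (2-4): L=1.1800, (cx,cy)=(1.0000,0.0000)
member 6 (3-4): L=1.1496, (cx,cy)=(0.5593,-0.8290)
solve A·x = −loads:
  F[0-1] = -2457.4405 N (compression)
  F[0-2] = +3756.8173 N (tension)
  F[1-2] = +2068.9448 N (tension)
  F[1-3] = -2538.7853 N (compression)
  F[2-3] = -766.7019 N (compression)
  F[2-4] = +1760.2867 N (tension)
  F[3-4] = -3147.2553 N (compression)
  Rx@0 = -2351.1300 N
  Ry@0 = +2015.7026 N
  Ry@4 = +2608.9474 N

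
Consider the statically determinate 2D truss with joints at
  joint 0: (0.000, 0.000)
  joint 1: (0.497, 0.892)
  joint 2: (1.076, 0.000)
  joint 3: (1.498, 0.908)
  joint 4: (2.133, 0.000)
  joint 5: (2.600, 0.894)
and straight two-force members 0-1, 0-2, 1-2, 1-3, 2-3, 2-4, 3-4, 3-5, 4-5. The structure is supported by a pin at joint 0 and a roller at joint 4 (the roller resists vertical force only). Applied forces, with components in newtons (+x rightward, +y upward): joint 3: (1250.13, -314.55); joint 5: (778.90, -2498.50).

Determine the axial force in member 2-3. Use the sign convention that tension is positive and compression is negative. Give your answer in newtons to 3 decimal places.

N=6 nodes, M=9 members, R=3 reactions → 2N=12, M+R=12
member 0 (0-1): L=1.0211, (cx,cy)=(0.4867,0.8736)
member 1 (0-2): L=1.0760, (cx,cy)=(1.0000,0.0000)
member 2 (1-2): L=1.0634, (cx,cy)=(0.5445,-0.8388)
member 3 (1-3): L=1.0011, (cx,cy)=(0.9999,0.0160)
member 4 (2-3): L=1.0013, (cx,cy)=(0.4215,0.9068)
member 5 (2-4): L=1.0570, (cx,cy)=(1.0000,0.0000)
member 6 (3-4): L=1.1080, (cx,cy)=(0.5731,-0.8195)
member 7 (3-5): L=1.1021, (cx,cy)=(0.9999,-0.0127)
member 8 (4-5): L=1.0086, (cx,cy)=(0.4630,0.8864)
solve A·x = −loads:
  F[0-1] = +1501.9171 N (tension)
  F[0-2] = +1298.0116 N (tension)
  F[1-2] = -1534.3243 N (compression)
  F[1-3] = +1566.5958 N (tension)
  F[2-3] = +1419.1741 N (tension)
  F[2-4] = -135.4956 N (compression)
  F[3-4] = -2016.9471 N (compression)
  F[3-5] = +2070.4728 N (tension)
  F[4-5] = -2789.1744 N (compression)
  Rx@0 = -2029.0300 N
  Ry@0 = -1312.0089 N
  Ry@4 = +4125.0589 N

1419.174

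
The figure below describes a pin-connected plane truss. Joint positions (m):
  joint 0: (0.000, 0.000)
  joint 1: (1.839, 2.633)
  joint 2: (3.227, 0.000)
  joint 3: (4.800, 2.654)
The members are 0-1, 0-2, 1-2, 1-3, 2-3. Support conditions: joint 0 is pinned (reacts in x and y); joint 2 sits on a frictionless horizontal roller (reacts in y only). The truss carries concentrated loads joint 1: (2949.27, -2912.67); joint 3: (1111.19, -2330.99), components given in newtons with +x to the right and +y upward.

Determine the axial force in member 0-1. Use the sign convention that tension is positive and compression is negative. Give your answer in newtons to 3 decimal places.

3907.774

N=4 nodes, M=5 members, R=3 reactions → 2N=8, M+R=8
member 0 (0-1): L=3.2116, (cx,cy)=(0.5726,0.8198)
member 1 (0-2): L=3.2270, (cx,cy)=(1.0000,0.0000)
member 2 (1-2): L=2.9764, (cx,cy)=(0.4663,-0.8846)
member 3 (1-3): L=2.9611, (cx,cy)=(1.0000,0.0071)
member 4 (2-3): L=3.0851, (cx,cy)=(0.5099,0.8603)
solve A·x = −loads:
  F[0-1] = +3907.7735 N (tension)
  F[0-2] = +1822.8484 N (tension)
  F[1-2] = -6894.1315 N (compression)
  F[1-3] = +2503.3305 N (tension)
  F[2-3] = -2730.2888 N (compression)
  Rx@0 = -4060.4600 N
  Ry@0 = -3203.7147 N
  Ry@2 = +8447.3747 N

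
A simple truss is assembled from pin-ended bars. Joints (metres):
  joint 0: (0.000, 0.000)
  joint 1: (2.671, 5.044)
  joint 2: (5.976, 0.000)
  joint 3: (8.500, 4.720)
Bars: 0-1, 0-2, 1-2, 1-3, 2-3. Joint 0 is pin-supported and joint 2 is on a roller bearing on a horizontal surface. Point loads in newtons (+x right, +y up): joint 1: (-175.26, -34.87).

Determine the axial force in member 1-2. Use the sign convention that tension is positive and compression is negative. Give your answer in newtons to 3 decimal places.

158.221

N=4 nodes, M=5 members, R=3 reactions → 2N=8, M+R=8
member 0 (0-1): L=5.7076, (cx,cy)=(0.4680,0.8837)
member 1 (0-2): L=5.9760, (cx,cy)=(1.0000,0.0000)
member 2 (1-2): L=6.0303, (cx,cy)=(0.5481,-0.8364)
member 3 (1-3): L=5.8380, (cx,cy)=(0.9985,-0.0555)
member 4 (2-3): L=5.3525, (cx,cy)=(0.4716,0.8818)
solve A·x = −loads:
  F[0-1] = -189.2089 N (compression)
  F[0-2] = -86.7147 N (compression)
  F[1-2] = +158.2206 N (tension)
  F[1-3] = +0.0000 N (tension)
  F[2-3] = -0.0000 N (compression)
  Rx@0 = +175.2600 N
  Ry@0 = +167.2116 N
  Ry@2 = -132.3416 N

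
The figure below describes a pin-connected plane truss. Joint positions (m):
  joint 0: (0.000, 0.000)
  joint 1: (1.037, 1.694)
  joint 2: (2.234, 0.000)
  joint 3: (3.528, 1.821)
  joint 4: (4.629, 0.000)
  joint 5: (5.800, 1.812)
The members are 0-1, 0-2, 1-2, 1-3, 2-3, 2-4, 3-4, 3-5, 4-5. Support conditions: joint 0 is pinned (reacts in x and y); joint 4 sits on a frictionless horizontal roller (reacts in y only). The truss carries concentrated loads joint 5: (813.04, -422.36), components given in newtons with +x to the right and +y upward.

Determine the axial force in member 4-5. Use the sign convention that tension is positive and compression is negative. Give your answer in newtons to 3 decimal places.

N=6 nodes, M=9 members, R=3 reactions → 2N=12, M+R=12
member 0 (0-1): L=1.9862, (cx,cy)=(0.5221,0.8529)
member 1 (0-2): L=2.2340, (cx,cy)=(1.0000,0.0000)
member 2 (1-2): L=2.0742, (cx,cy)=(0.5771,-0.8167)
member 3 (1-3): L=2.4942, (cx,cy)=(0.9987,0.0509)
member 4 (2-3): L=2.2339, (cx,cy)=(0.5792,0.8152)
member 5 (2-4): L=2.3950, (cx,cy)=(1.0000,0.0000)
member 6 (3-4): L=2.1280, (cx,cy)=(0.5174,-0.8557)
member 7 (3-5): L=2.2720, (cx,cy)=(1.0000,-0.0040)
member 8 (4-5): L=2.1574, (cx,cy)=(0.5428,0.8399)
solve A·x = −loads:
  F[0-1] = +498.4330 N (tension)
  F[0-2] = +552.8074 N (tension)
  F[1-2] = -486.7431 N (compression)
  F[1-3] = +541.8255 N (tension)
  F[2-3] = +487.6594 N (tension)
  F[2-4] = -10.5576 N (compression)
  F[3-4] = -501.7796 N (compression)
  F[3-5] = +1083.2245 N (tension)
  F[4-5] = -497.7719 N (compression)
  Rx@0 = -813.0400 N
  Ry@0 = -425.1052 N
  Ry@4 = +847.4652 N

-497.772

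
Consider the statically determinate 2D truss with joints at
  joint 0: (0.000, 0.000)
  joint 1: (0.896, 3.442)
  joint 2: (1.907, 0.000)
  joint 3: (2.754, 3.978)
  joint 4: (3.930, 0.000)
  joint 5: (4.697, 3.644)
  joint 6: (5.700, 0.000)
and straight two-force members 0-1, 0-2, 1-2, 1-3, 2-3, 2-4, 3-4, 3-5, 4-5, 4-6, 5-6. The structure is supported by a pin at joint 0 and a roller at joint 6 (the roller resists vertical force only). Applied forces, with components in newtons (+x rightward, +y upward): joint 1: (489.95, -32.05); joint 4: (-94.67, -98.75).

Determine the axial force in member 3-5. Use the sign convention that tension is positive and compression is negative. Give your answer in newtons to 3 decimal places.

-175.506

N=7 nodes, M=11 members, R=3 reactions → 2N=14, M+R=14
member 0 (0-1): L=3.5567, (cx,cy)=(0.2519,0.9677)
member 1 (0-2): L=1.9070, (cx,cy)=(1.0000,0.0000)
member 2 (1-2): L=3.5874, (cx,cy)=(0.2818,-0.9595)
member 3 (1-3): L=1.9338, (cx,cy)=(0.9608,0.2772)
member 4 (2-3): L=4.0672, (cx,cy)=(0.2083,0.9781)
member 5 (2-4): L=2.0230, (cx,cy)=(1.0000,0.0000)
member 6 (3-4): L=4.1482, (cx,cy)=(0.2835,-0.9590)
member 7 (3-5): L=1.9715, (cx,cy)=(0.9855,-0.1694)
member 8 (4-5): L=3.7238, (cx,cy)=(0.2060,0.9786)
member 9 (4-6): L=1.7700, (cx,cy)=(1.0000,0.0000)
member 10 (5-6): L=3.7795, (cx,cy)=(0.2654,-0.9641)
solve A·x = −loads:
  F[0-1] = +246.1224 N (tension)
  F[0-2] = +333.2773 N (tension)
  F[1-2] = -378.2688 N (compression)
  F[1-3] = -334.4481 N (compression)
  F[2-3] = +371.0723 N (tension)
  F[2-4] = +149.3970 N (tension)
  F[3-4] = -250.7906 N (compression)
  F[3-5] = -175.5055 N (compression)
  F[4-5] = +346.6850 N (tension)
  F[4-6] = +101.5619 N (tension)
  F[5-6] = -382.7067 N (compression)
  Rx@0 = -395.2800 N
  Ry@0 = -238.1846 N
  Ry@6 = +368.9846 N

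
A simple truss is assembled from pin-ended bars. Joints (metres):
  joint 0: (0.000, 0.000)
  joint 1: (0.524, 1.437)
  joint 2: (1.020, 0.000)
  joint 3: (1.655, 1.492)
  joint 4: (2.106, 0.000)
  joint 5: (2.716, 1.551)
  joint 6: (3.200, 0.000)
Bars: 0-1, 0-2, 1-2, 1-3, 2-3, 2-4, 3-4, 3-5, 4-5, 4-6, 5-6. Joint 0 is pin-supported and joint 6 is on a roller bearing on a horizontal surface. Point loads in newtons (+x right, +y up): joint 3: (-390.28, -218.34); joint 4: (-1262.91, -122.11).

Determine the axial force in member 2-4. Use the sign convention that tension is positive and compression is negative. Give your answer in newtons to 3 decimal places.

-1288.101

N=7 nodes, M=11 members, R=3 reactions → 2N=14, M+R=14
member 0 (0-1): L=1.5296, (cx,cy)=(0.3426,0.9395)
member 1 (0-2): L=1.0200, (cx,cy)=(1.0000,0.0000)
member 2 (1-2): L=1.5202, (cx,cy)=(0.3263,-0.9453)
member 3 (1-3): L=1.1323, (cx,cy)=(0.9988,0.0486)
member 4 (2-3): L=1.6215, (cx,cy)=(0.3916,0.9201)
member 5 (2-4): L=1.0860, (cx,cy)=(1.0000,0.0000)
member 6 (3-4): L=1.5587, (cx,cy)=(0.2893,-0.9572)
member 7 (3-5): L=1.0626, (cx,cy)=(0.9985,0.0555)
member 8 (4-5): L=1.6666, (cx,cy)=(0.3660,0.9306)
member 9 (4-6): L=1.0940, (cx,cy)=(1.0000,0.0000)
member 10 (5-6): L=1.6248, (cx,cy)=(0.2979,-0.9546)
solve A·x = −loads:
  F[0-1] = -350.3310 N (compression)
  F[0-2] = -1533.1726 N (compression)
  F[1-2] = +336.3659 N (tension)
  F[1-3] = -230.0365 N (compression)
  F[2-3] = -345.5577 N (compression)
  F[2-4] = -1288.1009 N (compression)
  F[3-4] = +115.2686 N (tension)
  F[3-5] = -8.1745 N (compression)
  F[4-5] = +12.6499 N (tension)
  F[4-6] = +3.5320 N (tension)
  F[5-6] = -11.8566 N (compression)
  Rx@0 = +1653.1900 N
  Ry@0 = +329.1317 N
  Ry@6 = +11.3183 N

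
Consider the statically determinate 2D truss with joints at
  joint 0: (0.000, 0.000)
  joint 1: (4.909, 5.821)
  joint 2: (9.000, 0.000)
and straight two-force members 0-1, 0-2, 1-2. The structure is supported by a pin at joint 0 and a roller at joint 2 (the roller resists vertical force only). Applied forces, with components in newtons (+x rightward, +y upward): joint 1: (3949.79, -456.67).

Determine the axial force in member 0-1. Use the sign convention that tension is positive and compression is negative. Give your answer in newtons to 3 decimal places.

N=3 nodes, M=3 members, R=3 reactions → 2N=6, M+R=6
member 0 (0-1): L=7.6146, (cx,cy)=(0.6447,0.7645)
member 1 (0-2): L=9.0000, (cx,cy)=(1.0000,0.0000)
member 2 (1-2): L=7.1148, (cx,cy)=(0.5750,-0.8182)
solve A·x = −loads:
  F[0-1] = +3070.2474 N (tension)
  F[0-2] = +1970.4582 N (tension)
  F[1-2] = -3426.8902 N (compression)
  Rx@0 = -3949.7900 N
  Ry@0 = -2347.0545 N
  Ry@2 = +2803.7245 N

3070.247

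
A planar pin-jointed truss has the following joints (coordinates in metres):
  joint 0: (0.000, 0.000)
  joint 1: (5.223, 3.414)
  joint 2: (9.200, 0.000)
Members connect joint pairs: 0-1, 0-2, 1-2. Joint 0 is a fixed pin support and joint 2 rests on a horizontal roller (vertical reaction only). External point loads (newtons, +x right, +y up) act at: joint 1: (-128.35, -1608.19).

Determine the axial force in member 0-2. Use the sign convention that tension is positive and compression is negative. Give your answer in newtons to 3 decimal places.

N=3 nodes, M=3 members, R=3 reactions → 2N=6, M+R=6
member 0 (0-1): L=6.2398, (cx,cy)=(0.8370,0.5471)
member 1 (0-2): L=9.2000, (cx,cy)=(1.0000,0.0000)
member 2 (1-2): L=5.2414, (cx,cy)=(0.7588,-0.6514)
solve A·x = −loads:
  F[0-1] = -1357.6624 N (compression)
  F[0-2] = +1008.0756 N (tension)
  F[1-2] = -1328.5628 N (compression)
  Rx@0 = +128.3500 N
  Ry@0 = +742.8216 N
  Ry@2 = +865.3684 N

1008.076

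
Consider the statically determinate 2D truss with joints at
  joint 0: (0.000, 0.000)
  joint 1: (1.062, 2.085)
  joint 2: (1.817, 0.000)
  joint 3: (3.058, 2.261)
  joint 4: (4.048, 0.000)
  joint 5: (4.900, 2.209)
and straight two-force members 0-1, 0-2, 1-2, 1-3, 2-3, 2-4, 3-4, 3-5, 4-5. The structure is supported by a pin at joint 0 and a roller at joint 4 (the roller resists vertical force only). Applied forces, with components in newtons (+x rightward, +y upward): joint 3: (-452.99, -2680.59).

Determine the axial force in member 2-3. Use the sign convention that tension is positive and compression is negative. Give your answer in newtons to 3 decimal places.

-959.281

N=6 nodes, M=9 members, R=3 reactions → 2N=12, M+R=12
member 0 (0-1): L=2.3399, (cx,cy)=(0.4539,0.8911)
member 1 (0-2): L=1.8170, (cx,cy)=(1.0000,0.0000)
member 2 (1-2): L=2.2175, (cx,cy)=(0.3405,-0.9403)
member 3 (1-3): L=2.0037, (cx,cy)=(0.9961,0.0878)
member 4 (2-3): L=2.5792, (cx,cy)=(0.4812,0.8766)
member 5 (2-4): L=2.2310, (cx,cy)=(1.0000,0.0000)
member 6 (3-4): L=2.4682, (cx,cy)=(0.4011,-0.9160)
member 7 (3-5): L=1.8427, (cx,cy)=(0.9996,-0.0282)
member 8 (4-5): L=2.3676, (cx,cy)=(0.3599,0.9330)
solve A·x = −loads:
  F[0-1] = -1019.6692 N (compression)
  F[0-2] = +9.8054 N (tension)
  F[1-2] = +894.3728 N (tension)
  F[1-3] = -770.2846 N (compression)
  F[2-3] = -959.2806 N (compression)
  F[2-4] = +775.8844 N (tension)
  F[3-4] = -1934.4149 N (compression)
  F[3-5] = -0.0000 N (compression)
  F[4-5] = +0.0000 N (tension)
  Rx@0 = +452.9900 N
  Ry@0 = +908.5955 N
  Ry@4 = +1771.9945 N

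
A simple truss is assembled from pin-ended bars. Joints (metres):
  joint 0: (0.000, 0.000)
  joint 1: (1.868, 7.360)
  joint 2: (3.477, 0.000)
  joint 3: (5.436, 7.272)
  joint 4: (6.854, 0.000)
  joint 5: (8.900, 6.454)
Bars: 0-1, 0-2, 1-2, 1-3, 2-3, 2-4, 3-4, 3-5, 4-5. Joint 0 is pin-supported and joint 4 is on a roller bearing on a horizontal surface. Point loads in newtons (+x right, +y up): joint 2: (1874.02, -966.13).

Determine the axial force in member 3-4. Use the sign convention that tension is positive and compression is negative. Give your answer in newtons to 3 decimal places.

-499.344

N=6 nodes, M=9 members, R=3 reactions → 2N=12, M+R=12
member 0 (0-1): L=7.5934, (cx,cy)=(0.2460,0.9693)
member 1 (0-2): L=3.4770, (cx,cy)=(1.0000,0.0000)
member 2 (1-2): L=7.5338, (cx,cy)=(0.2136,-0.9769)
member 3 (1-3): L=3.5691, (cx,cy)=(0.9997,-0.0247)
member 4 (2-3): L=7.5312, (cx,cy)=(0.2601,0.9656)
member 5 (2-4): L=3.3770, (cx,cy)=(1.0000,0.0000)
member 6 (3-4): L=7.4090, (cx,cy)=(0.1914,-0.9815)
member 7 (3-5): L=3.5593, (cx,cy)=(0.9732,-0.2298)
member 8 (4-5): L=6.7705, (cx,cy)=(0.3022,0.9532)
solve A·x = −loads:
  F[0-1] = -491.1095 N (compression)
  F[0-2] = +1994.8352 N (tension)
  F[1-2] = +492.9674 N (tension)
  F[1-3] = -226.1671 N (compression)
  F[2-3] = +501.8102 N (tension)
  F[2-4] = +95.5693 N (tension)
  F[3-4] = -499.3437 N (compression)
  F[3-5] = -0.0000 N (tension)
  F[4-5] = +0.0000 N (tension)
  Rx@0 = -1874.0200 N
  Ry@0 = +476.0171 N
  Ry@4 = +490.1129 N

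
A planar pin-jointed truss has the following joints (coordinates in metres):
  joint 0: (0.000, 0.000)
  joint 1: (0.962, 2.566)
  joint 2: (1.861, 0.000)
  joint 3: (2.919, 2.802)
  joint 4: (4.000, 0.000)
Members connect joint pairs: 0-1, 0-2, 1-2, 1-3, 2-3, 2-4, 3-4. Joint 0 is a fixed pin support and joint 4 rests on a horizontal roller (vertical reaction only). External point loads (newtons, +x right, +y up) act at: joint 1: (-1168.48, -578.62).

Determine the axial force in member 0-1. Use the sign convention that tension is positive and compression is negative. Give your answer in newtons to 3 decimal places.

-1269.857

N=5 nodes, M=7 members, R=3 reactions → 2N=10, M+R=10
member 0 (0-1): L=2.7404, (cx,cy)=(0.3510,0.9364)
member 1 (0-2): L=1.8610, (cx,cy)=(1.0000,0.0000)
member 2 (1-2): L=2.7189, (cx,cy)=(0.3306,-0.9438)
member 3 (1-3): L=1.9712, (cx,cy)=(0.9928,0.1197)
member 4 (2-3): L=2.9951, (cx,cy)=(0.3532,0.9355)
member 5 (2-4): L=2.1390, (cx,cy)=(1.0000,0.0000)
member 6 (3-4): L=3.0033, (cx,cy)=(0.3599,-0.9330)
solve A·x = −loads:
  F[0-1] = -1269.8565 N (compression)
  F[0-2] = -722.7052 N (compression)
  F[1-2] = +709.1852 N (tension)
  F[1-3] = +491.7536 N (tension)
  F[2-3] = -715.4196 N (compression)
  F[2-4] = -235.4982 N (compression)
  F[3-4] = +654.2738 N (tension)
  Rx@0 = +1168.4800 N
  Ry@0 = +1189.0418 N
  Ry@4 = -610.4218 N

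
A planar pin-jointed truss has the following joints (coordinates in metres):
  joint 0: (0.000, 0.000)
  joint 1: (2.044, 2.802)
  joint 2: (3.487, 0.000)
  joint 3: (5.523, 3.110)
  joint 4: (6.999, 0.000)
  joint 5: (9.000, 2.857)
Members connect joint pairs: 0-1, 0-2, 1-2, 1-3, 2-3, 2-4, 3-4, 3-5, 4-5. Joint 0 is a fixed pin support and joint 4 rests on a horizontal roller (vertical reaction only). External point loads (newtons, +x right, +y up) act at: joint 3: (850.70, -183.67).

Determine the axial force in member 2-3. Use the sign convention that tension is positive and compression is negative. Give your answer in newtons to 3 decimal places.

362.783

N=6 nodes, M=9 members, R=3 reactions → 2N=12, M+R=12
member 0 (0-1): L=3.4683, (cx,cy)=(0.5893,0.8079)
member 1 (0-2): L=3.4870, (cx,cy)=(1.0000,0.0000)
member 2 (1-2): L=3.1517, (cx,cy)=(0.4578,-0.8890)
member 3 (1-3): L=3.4926, (cx,cy)=(0.9961,0.0882)
member 4 (2-3): L=3.7172, (cx,cy)=(0.5477,0.8367)
member 5 (2-4): L=3.5120, (cx,cy)=(1.0000,0.0000)
member 6 (3-4): L=3.4425, (cx,cy)=(0.4288,-0.9034)
member 7 (3-5): L=3.4862, (cx,cy)=(0.9974,-0.0726)
member 8 (4-5): L=3.4880, (cx,cy)=(0.5737,0.8191)
solve A·x = −loads:
  F[0-1] = +419.9523 N (tension)
  F[0-2] = +603.2066 N (tension)
  F[1-2] = -341.4100 N (compression)
  F[1-3] = +405.3848 N (tension)
  F[2-3] = +362.7830 N (tension)
  F[2-4] = +248.1883 N (tension)
  F[3-4] = -578.8506 N (compression)
  F[3-5] = +0.0000 N (tension)
  F[4-5] = -0.0000 N (compression)
  Rx@0 = -850.7000 N
  Ry@0 = -339.2742 N
  Ry@4 = +522.9442 N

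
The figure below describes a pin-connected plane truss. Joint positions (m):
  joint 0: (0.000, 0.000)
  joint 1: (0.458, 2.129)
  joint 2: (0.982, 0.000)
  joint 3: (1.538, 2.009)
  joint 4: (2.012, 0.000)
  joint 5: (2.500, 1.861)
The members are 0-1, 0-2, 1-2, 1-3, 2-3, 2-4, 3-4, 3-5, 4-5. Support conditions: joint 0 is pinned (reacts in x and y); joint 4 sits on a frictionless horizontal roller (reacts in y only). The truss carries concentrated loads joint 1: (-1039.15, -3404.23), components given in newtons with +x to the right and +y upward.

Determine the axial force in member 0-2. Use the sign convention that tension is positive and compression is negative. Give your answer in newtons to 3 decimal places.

N=6 nodes, M=9 members, R=3 reactions → 2N=12, M+R=12
member 0 (0-1): L=2.1777, (cx,cy)=(0.2103,0.9776)
member 1 (0-2): L=0.9820, (cx,cy)=(1.0000,0.0000)
member 2 (1-2): L=2.1925, (cx,cy)=(0.2390,-0.9710)
member 3 (1-3): L=1.0866, (cx,cy)=(0.9939,-0.1104)
member 4 (2-3): L=2.0845, (cx,cy)=(0.2667,0.9638)
member 5 (2-4): L=1.0300, (cx,cy)=(1.0000,0.0000)
member 6 (3-4): L=2.0642, (cx,cy)=(0.2296,-0.9733)
member 7 (3-5): L=0.9733, (cx,cy)=(0.9884,-0.1521)
member 8 (4-5): L=1.9239, (cx,cy)=(0.2536,0.9673)
solve A·x = −loads:
  F[0-1] = -3814.1965 N (compression)
  F[0-2] = -236.9748 N (compression)
  F[1-2] = +315.8693 N (tension)
  F[1-3] = +162.4782 N (tension)
  F[2-3] = -318.2453 N (compression)
  F[2-4] = -76.5994 N (compression)
  F[3-4] = +333.5725 N (tension)
  F[3-5] = -0.0000 N (compression)
  F[4-5] = +0.0000 N (tension)
  Rx@0 = +1039.1500 N
  Ry@0 = +3728.8886 N
  Ry@4 = -324.6586 N

-236.975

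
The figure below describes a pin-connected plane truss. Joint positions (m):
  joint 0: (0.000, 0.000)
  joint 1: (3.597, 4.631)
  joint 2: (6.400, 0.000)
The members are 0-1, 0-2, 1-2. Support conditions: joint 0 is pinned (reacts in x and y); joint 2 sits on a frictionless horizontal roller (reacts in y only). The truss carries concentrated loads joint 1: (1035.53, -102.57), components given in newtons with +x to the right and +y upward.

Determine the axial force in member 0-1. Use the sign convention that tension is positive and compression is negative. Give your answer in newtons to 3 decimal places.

891.896

N=3 nodes, M=3 members, R=3 reactions → 2N=6, M+R=6
member 0 (0-1): L=5.8638, (cx,cy)=(0.6134,0.7898)
member 1 (0-2): L=6.4000, (cx,cy)=(1.0000,0.0000)
member 2 (1-2): L=5.4132, (cx,cy)=(0.5178,-0.8555)
solve A·x = −loads:
  F[0-1] = +891.8964 N (tension)
  F[0-2] = +488.4220 N (tension)
  F[1-2] = -943.2525 N (compression)
  Rx@0 = -1035.5300 N
  Ry@0 = -704.3806 N
  Ry@2 = +806.9506 N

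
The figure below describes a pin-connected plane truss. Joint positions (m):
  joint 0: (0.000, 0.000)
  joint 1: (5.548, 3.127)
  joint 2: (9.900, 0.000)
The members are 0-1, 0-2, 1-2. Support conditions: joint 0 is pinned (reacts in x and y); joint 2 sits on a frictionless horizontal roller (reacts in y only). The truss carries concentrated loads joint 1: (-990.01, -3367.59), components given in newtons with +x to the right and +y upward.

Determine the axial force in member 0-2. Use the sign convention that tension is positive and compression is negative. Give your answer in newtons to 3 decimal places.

N=3 nodes, M=3 members, R=3 reactions → 2N=6, M+R=6
member 0 (0-1): L=6.3686, (cx,cy)=(0.8712,0.4910)
member 1 (0-2): L=9.9000, (cx,cy)=(1.0000,0.0000)
member 2 (1-2): L=5.3589, (cx,cy)=(0.8121,-0.5835)
solve A·x = −loads:
  F[0-1] = -3651.8496 N (compression)
  F[0-2] = +2191.3202 N (tension)
  F[1-2] = -2698.3253 N (compression)
  Rx@0 = +990.0100 N
  Ry@0 = +1793.0821 N
  Ry@2 = +1574.5079 N

2191.320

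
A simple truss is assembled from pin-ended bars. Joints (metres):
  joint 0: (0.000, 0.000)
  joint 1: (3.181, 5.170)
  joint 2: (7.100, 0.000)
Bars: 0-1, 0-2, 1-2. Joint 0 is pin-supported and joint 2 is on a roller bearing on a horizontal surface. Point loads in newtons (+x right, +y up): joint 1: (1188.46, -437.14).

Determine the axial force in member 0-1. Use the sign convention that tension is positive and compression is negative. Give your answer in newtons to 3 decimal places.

N=3 nodes, M=3 members, R=3 reactions → 2N=6, M+R=6
member 0 (0-1): L=6.0702, (cx,cy)=(0.5240,0.8517)
member 1 (0-2): L=7.1000, (cx,cy)=(1.0000,0.0000)
member 2 (1-2): L=6.4875, (cx,cy)=(0.6041,-0.7969)
solve A·x = −loads:
  F[0-1] = +732.7842 N (tension)
  F[0-2] = +804.4568 N (tension)
  F[1-2] = -1331.6922 N (compression)
  Rx@0 = -1188.4600 N
  Ry@0 = -624.1108 N
  Ry@2 = +1061.2508 N

732.784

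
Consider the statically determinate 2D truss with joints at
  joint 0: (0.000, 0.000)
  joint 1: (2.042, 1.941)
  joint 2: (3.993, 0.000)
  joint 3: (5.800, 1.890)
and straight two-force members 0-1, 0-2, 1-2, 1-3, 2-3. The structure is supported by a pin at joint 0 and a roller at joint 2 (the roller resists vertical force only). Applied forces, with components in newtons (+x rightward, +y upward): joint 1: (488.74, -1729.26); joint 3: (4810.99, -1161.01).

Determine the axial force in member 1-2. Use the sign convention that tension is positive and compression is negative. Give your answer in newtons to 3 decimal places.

-5676.862

N=4 nodes, M=5 members, R=3 reactions → 2N=8, M+R=8
member 0 (0-1): L=2.8173, (cx,cy)=(0.7248,0.6890)
member 1 (0-2): L=3.9930, (cx,cy)=(1.0000,0.0000)
member 2 (1-2): L=2.7521, (cx,cy)=(0.7089,-0.7053)
member 3 (1-3): L=3.7583, (cx,cy)=(0.9999,-0.0136)
member 4 (2-3): L=2.6148, (cx,cy)=(0.6911,0.7228)
solve A·x = −loads:
  F[0-1] = +3186.3276 N (tension)
  F[0-2] = +2990.2656 N (tension)
  F[1-2] = -5676.8617 N (compression)
  F[1-3] = +5845.7106 N (tension)
  F[2-3] = -1496.5211 N (compression)
  Rx@0 = -5299.7300 N
  Ry@0 = -2195.2352 N
  Ry@2 = +5085.5052 N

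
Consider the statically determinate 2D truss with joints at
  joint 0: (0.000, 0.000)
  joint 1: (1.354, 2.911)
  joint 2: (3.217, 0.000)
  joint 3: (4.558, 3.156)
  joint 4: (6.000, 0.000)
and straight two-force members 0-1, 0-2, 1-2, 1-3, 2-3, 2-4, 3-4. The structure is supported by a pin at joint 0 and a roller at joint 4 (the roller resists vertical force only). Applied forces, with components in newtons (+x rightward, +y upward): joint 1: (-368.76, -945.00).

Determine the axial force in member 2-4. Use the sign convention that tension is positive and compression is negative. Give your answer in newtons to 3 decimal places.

15.692

N=5 nodes, M=7 members, R=3 reactions → 2N=10, M+R=10
member 0 (0-1): L=3.2105, (cx,cy)=(0.4217,0.9067)
member 1 (0-2): L=3.2170, (cx,cy)=(1.0000,0.0000)
member 2 (1-2): L=3.4561, (cx,cy)=(0.5390,-0.8423)
member 3 (1-3): L=3.2134, (cx,cy)=(0.9971,0.0762)
member 4 (2-3): L=3.4291, (cx,cy)=(0.3911,0.9204)
member 5 (2-4): L=2.7830, (cx,cy)=(1.0000,0.0000)
member 6 (3-4): L=3.4698, (cx,cy)=(0.4156,-0.9096)
solve A·x = −loads:
  F[0-1] = -1004.3448 N (compression)
  F[0-2] = +54.8150 N (tension)
  F[1-2] = -43.6182 N (compression)
  F[1-3] = -31.3942 N (compression)
  F[2-3] = +39.9175 N (tension)
  F[2-4] = +15.6925 N (tension)
  F[3-4] = -37.7601 N (compression)
  Rx@0 = +368.7600 N
  Ry@0 = +910.6551 N
  Ry@4 = +34.3449 N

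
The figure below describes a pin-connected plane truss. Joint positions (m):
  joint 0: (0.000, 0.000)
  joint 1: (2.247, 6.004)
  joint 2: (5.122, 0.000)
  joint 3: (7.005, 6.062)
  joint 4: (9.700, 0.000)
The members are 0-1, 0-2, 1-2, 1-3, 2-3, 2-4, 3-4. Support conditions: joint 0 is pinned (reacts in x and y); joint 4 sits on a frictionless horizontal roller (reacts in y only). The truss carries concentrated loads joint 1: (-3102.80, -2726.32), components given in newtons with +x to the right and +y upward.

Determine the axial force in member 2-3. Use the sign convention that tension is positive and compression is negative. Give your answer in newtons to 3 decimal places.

-1362.213

N=5 nodes, M=7 members, R=3 reactions → 2N=10, M+R=10
member 0 (0-1): L=6.4107, (cx,cy)=(0.3505,0.9366)
member 1 (0-2): L=5.1220, (cx,cy)=(1.0000,0.0000)
member 2 (1-2): L=6.6568, (cx,cy)=(0.4319,-0.9019)
member 3 (1-3): L=4.7584, (cx,cy)=(0.9999,0.0122)
member 4 (2-3): L=6.3477, (cx,cy)=(0.2966,0.9550)
member 5 (2-4): L=4.5780, (cx,cy)=(1.0000,0.0000)
member 6 (3-4): L=6.6341, (cx,cy)=(0.4062,-0.9138)
solve A·x = −loads:
  F[0-1] = -4287.2936 N (compression)
  F[0-2] = -1600.0695 N (compression)
  F[1-2] = +1442.3520 N (tension)
  F[1-3] = +977.2105 N (tension)
  F[2-3] = -1362.2128 N (compression)
  F[2-4] = -573.0483 N (compression)
  F[3-4] = +1410.6278 N (tension)
  Rx@0 = +3102.8000 N
  Ry@0 = +4015.3066 N
  Ry@4 = -1288.9866 N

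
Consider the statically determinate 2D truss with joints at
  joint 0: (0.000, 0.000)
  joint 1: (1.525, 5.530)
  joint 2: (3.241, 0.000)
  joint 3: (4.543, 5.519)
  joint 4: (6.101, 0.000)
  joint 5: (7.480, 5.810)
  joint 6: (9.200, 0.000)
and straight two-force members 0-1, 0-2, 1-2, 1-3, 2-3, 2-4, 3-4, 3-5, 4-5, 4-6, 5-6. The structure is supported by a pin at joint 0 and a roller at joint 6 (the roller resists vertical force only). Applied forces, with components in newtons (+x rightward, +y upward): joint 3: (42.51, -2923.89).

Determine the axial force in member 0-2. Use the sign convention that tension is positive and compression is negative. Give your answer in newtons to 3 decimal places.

443.632

N=7 nodes, M=11 members, R=3 reactions → 2N=14, M+R=14
member 0 (0-1): L=5.7364, (cx,cy)=(0.2658,0.9640)
member 1 (0-2): L=3.2410, (cx,cy)=(1.0000,0.0000)
member 2 (1-2): L=5.7901, (cx,cy)=(0.2964,-0.9551)
member 3 (1-3): L=3.0180, (cx,cy)=(1.0000,-0.0036)
member 4 (2-3): L=5.6705, (cx,cy)=(0.2296,0.9733)
member 5 (2-4): L=2.8600, (cx,cy)=(1.0000,0.0000)
member 6 (3-4): L=5.7347, (cx,cy)=(0.2717,-0.9624)
member 7 (3-5): L=2.9514, (cx,cy)=(0.9951,0.0986)
member 8 (4-5): L=5.9714, (cx,cy)=(0.2309,0.9730)
member 9 (4-6): L=3.0990, (cx,cy)=(1.0000,0.0000)
member 10 (5-6): L=6.0592, (cx,cy)=(0.2839,-0.9589)
solve A·x = −loads:
  F[0-1] = -1508.8540 N (compression)
  F[0-2] = +443.6316 N (tension)
  F[1-2] = +1526.2370 N (tension)
  F[1-3] = -853.4530 N (compression)
  F[2-3] = -1497.6835 N (compression)
  F[2-4] = +1239.8395 N (tension)
  F[3-4] = -1609.3860 N (compression)
  F[3-5] = -806.5320 N (compression)
  F[4-5] = +1591.8828 N (tension)
  F[4-6] = +434.9827 N (tension)
  F[5-6] = -1532.3653 N (compression)
  Rx@0 = -42.5100 N
  Ry@0 = +1454.5590 N
  Ry@6 = +1469.3310 N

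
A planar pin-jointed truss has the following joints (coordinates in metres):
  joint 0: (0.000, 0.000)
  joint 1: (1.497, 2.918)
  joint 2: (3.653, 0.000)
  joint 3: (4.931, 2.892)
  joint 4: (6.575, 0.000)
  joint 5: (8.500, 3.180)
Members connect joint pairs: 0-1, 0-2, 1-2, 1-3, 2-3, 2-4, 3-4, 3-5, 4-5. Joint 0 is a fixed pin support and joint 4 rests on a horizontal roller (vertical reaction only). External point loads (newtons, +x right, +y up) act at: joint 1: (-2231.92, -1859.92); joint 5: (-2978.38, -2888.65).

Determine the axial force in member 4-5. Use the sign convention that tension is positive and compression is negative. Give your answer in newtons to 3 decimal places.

-3254.730

N=6 nodes, M=9 members, R=3 reactions → 2N=12, M+R=12
member 0 (0-1): L=3.2796, (cx,cy)=(0.4565,0.8897)
member 1 (0-2): L=3.6530, (cx,cy)=(1.0000,0.0000)
member 2 (1-2): L=3.6281, (cx,cy)=(0.5943,-0.8043)
member 3 (1-3): L=3.4341, (cx,cy)=(1.0000,-0.0076)
member 4 (2-3): L=3.1618, (cx,cy)=(0.4042,0.9147)
member 5 (2-4): L=2.9220, (cx,cy)=(1.0000,0.0000)
member 6 (3-4): L=3.3266, (cx,cy)=(0.4942,-0.8694)
member 7 (3-5): L=3.5806, (cx,cy)=(0.9968,0.0804)
member 8 (4-5): L=3.7173, (cx,cy)=(0.5179,0.8555)
solve A·x = −loads:
  F[0-1] = -3396.2012 N (compression)
  F[0-2] = -3660.0733 N (compression)
  F[1-2] = +1446.2350 N (tension)
  F[1-3] = -177.7392 N (compression)
  F[2-3] = -1271.6897 N (compression)
  F[2-4] = -2286.6280 N (compression)
  F[3-4] = +1216.4253 N (tension)
  F[3-5] = -1297.1063 N (compression)
  F[4-5] = -3254.7295 N (compression)
  Rx@0 = +5210.3000 N
  Ry@0 = +3021.7511 N
  Ry@4 = +1726.8189 N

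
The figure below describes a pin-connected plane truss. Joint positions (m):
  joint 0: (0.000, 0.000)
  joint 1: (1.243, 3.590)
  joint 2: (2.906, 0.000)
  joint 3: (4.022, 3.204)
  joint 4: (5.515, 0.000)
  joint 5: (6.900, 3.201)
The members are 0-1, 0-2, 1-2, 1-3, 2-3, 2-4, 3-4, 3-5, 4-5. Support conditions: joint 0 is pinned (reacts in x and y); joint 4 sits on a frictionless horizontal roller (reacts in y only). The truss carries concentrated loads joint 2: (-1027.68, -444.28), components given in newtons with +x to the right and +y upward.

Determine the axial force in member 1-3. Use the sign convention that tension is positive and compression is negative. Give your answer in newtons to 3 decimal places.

N=6 nodes, M=9 members, R=3 reactions → 2N=12, M+R=12
member 0 (0-1): L=3.7991, (cx,cy)=(0.3272,0.9450)
member 1 (0-2): L=2.9060, (cx,cy)=(1.0000,0.0000)
member 2 (1-2): L=3.9565, (cx,cy)=(0.4203,-0.9074)
member 3 (1-3): L=2.8057, (cx,cy)=(0.9905,-0.1376)
member 4 (2-3): L=3.3928, (cx,cy)=(0.3289,0.9444)
member 5 (2-4): L=2.6090, (cx,cy)=(1.0000,0.0000)
member 6 (3-4): L=3.5348, (cx,cy)=(0.4224,-0.9064)
member 7 (3-5): L=2.8780, (cx,cy)=(1.0000,-0.0010)
member 8 (4-5): L=3.4878, (cx,cy)=(0.3971,0.9178)
solve A·x = −loads:
  F[0-1] = -222.4188 N (compression)
  F[0-2] = -954.9084 N (compression)
  F[1-2] = +259.4666 N (tension)
  F[1-3] = -183.5773 N (compression)
  F[2-3] = +221.1531 N (tension)
  F[2-4] = +109.0873 N (tension)
  F[3-4] = -258.2716 N (compression)
  F[3-5] = +0.0000 N (tension)
  F[4-5] = -0.0000 N (compression)
  Rx@0 = +1027.6800 N
  Ry@0 = +210.1771 N
  Ry@4 = +234.1029 N

-183.577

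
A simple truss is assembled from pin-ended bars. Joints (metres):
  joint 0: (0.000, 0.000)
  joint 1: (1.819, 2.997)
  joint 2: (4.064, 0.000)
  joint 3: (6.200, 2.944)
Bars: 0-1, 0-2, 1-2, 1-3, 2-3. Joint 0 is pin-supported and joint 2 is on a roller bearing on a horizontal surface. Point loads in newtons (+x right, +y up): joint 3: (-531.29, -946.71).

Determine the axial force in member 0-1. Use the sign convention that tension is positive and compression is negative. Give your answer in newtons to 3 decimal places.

131.846

N=4 nodes, M=5 members, R=3 reactions → 2N=8, M+R=8
member 0 (0-1): L=3.5058, (cx,cy)=(0.5189,0.8549)
member 1 (0-2): L=4.0640, (cx,cy)=(1.0000,0.0000)
member 2 (1-2): L=3.7446, (cx,cy)=(0.5995,-0.8004)
member 3 (1-3): L=4.3813, (cx,cy)=(0.9999,-0.0121)
member 4 (2-3): L=3.6373, (cx,cy)=(0.5873,0.8094)
solve A·x = −loads:
  F[0-1] = +131.8459 N (tension)
  F[0-2] = -599.6984 N (compression)
  F[1-2] = -143.1572 N (compression)
  F[1-3] = +154.2468 N (tension)
  F[2-3] = -1167.3370 N (compression)
  Rx@0 = +531.2900 N
  Ry@0 = -112.7103 N
  Ry@2 = +1059.4203 N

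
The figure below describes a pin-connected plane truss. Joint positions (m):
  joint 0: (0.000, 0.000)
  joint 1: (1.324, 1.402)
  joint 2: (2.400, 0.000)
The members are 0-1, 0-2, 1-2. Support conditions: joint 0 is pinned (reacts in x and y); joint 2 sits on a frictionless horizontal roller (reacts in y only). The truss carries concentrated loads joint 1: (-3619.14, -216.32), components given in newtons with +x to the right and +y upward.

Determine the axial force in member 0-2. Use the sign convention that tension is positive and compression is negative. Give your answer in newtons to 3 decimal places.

N=3 nodes, M=3 members, R=3 reactions → 2N=6, M+R=6
member 0 (0-1): L=1.9284, (cx,cy)=(0.6866,0.7270)
member 1 (0-2): L=2.4000, (cx,cy)=(1.0000,0.0000)
member 2 (1-2): L=1.7673, (cx,cy)=(0.6088,-0.7933)
solve A·x = −loads:
  F[0-1] = -3041.3163 N (compression)
  F[0-2] = -1530.9933 N (compression)
  F[1-2] = +2514.6262 N (tension)
  Rx@0 = +3619.1400 N
  Ry@0 = +2211.1644 N
  Ry@2 = -1994.8444 N

-1530.993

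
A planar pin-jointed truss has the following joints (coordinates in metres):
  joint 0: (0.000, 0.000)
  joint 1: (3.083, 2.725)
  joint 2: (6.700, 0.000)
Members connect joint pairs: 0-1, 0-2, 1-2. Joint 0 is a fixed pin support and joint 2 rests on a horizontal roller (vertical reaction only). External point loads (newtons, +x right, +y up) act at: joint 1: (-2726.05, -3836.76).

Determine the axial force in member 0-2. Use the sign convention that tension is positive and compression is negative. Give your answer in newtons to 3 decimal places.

871.734

N=3 nodes, M=3 members, R=3 reactions → 2N=6, M+R=6
member 0 (0-1): L=4.1147, (cx,cy)=(0.7493,0.6623)
member 1 (0-2): L=6.7000, (cx,cy)=(1.0000,0.0000)
member 2 (1-2): L=4.5286, (cx,cy)=(0.7987,-0.6017)
solve A·x = −loads:
  F[0-1] = -4801.7180 N (compression)
  F[0-2] = +871.7341 N (tension)
  F[1-2] = -1091.4416 N (compression)
  Rx@0 = +2726.0500 N
  Ry@0 = +3180.0070 N
  Ry@2 = +656.7530 N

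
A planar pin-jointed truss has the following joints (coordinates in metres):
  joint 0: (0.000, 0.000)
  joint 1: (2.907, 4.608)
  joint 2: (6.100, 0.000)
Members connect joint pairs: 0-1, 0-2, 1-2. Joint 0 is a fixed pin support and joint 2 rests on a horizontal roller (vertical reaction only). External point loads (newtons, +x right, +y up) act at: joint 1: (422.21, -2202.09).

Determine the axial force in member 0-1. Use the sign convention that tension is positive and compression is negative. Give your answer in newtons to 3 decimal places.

N=3 nodes, M=3 members, R=3 reactions → 2N=6, M+R=6
member 0 (0-1): L=5.4483, (cx,cy)=(0.5336,0.8458)
member 1 (0-2): L=6.1000, (cx,cy)=(1.0000,0.0000)
member 2 (1-2): L=5.6061, (cx,cy)=(0.5696,-0.8220)
solve A·x = −loads:
  F[0-1] = -985.7674 N (compression)
  F[0-2] = +948.1740 N (tension)
  F[1-2] = -1664.7683 N (compression)
  Rx@0 = -422.2100 N
  Ry@0 = +833.7262 N
  Ry@2 = +1368.3638 N

-985.767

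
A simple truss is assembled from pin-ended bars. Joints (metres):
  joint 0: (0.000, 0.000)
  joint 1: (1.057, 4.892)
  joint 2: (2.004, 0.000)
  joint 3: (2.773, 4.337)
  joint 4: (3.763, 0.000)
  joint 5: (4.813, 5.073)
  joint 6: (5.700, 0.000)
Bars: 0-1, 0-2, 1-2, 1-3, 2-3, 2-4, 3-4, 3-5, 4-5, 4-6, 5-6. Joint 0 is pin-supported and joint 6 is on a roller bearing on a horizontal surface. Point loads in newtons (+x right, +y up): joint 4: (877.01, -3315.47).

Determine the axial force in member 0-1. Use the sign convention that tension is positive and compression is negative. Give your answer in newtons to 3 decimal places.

N=7 nodes, M=11 members, R=3 reactions → 2N=14, M+R=14
member 0 (0-1): L=5.0049, (cx,cy)=(0.2112,0.9774)
member 1 (0-2): L=2.0040, (cx,cy)=(1.0000,0.0000)
member 2 (1-2): L=4.9828, (cx,cy)=(0.1901,-0.9818)
member 3 (1-3): L=1.8035, (cx,cy)=(0.9515,-0.3077)
member 4 (2-3): L=4.4046, (cx,cy)=(0.1746,0.9846)
member 5 (2-4): L=1.7590, (cx,cy)=(1.0000,0.0000)
member 6 (3-4): L=4.4486, (cx,cy)=(0.2225,-0.9749)
member 7 (3-5): L=2.1687, (cx,cy)=(0.9407,0.3394)
member 8 (4-5): L=5.1805, (cx,cy)=(0.2027,0.9792)
member 9 (4-6): L=1.9370, (cx,cy)=(1.0000,0.0000)
member 10 (5-6): L=5.1500, (cx,cy)=(0.1722,-0.9851)
solve A·x = −loads:
  F[0-1] = -1152.6776 N (compression)
  F[0-2] = +1120.4480 N (tension)
  F[1-2] = +1309.7959 N (tension)
  F[1-3] = -517.4805 N (compression)
  F[2-3] = -1305.9812 N (compression)
  F[2-4] = +1597.3878 N (tension)
  F[3-4] = +821.4238 N (tension)
  F[3-5] = -960.1645 N (compression)
  F[4-5] = +2567.9441 N (tension)
  F[4-6] = +382.7042 N (tension)
  F[5-6] = -2221.9974 N (compression)
  Rx@0 = -877.0100 N
  Ry@0 = +1126.6781 N
  Ry@6 = +2188.7919 N

-1152.678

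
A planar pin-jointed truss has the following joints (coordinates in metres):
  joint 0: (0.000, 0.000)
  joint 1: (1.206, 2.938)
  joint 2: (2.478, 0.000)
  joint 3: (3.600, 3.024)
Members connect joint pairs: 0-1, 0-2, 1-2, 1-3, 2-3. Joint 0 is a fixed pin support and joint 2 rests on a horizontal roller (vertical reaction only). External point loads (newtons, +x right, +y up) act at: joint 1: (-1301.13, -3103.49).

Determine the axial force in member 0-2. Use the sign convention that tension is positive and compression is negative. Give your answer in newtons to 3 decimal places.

-13.962

N=4 nodes, M=5 members, R=3 reactions → 2N=8, M+R=8
member 0 (0-1): L=3.1759, (cx,cy)=(0.3797,0.9251)
member 1 (0-2): L=2.4780, (cx,cy)=(1.0000,0.0000)
member 2 (1-2): L=3.2015, (cx,cy)=(0.3973,-0.9177)
member 3 (1-3): L=2.3955, (cx,cy)=(0.9994,0.0359)
member 4 (2-3): L=3.2254, (cx,cy)=(0.3479,0.9375)
solve A·x = −loads:
  F[0-1] = -3389.6395 N (compression)
  F[0-2] = -13.9618 N (compression)
  F[1-2] = +35.1408 N (tension)
  F[1-3] = +0.0000 N (tension)
  F[2-3] = -0.0000 N (compression)
  Rx@0 = +1301.1300 N
  Ry@0 = +3135.7382 N
  Ry@2 = -32.2482 N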